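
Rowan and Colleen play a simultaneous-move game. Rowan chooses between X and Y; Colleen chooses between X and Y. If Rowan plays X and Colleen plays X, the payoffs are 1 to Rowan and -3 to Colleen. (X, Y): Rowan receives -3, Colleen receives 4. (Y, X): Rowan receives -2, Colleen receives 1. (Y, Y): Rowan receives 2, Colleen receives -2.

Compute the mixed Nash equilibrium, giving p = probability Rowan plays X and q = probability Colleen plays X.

Rowan's mix must leave Colleen indifferent between X and Y.
  Colleen's payoff from X: p·(-3) + (1−p)·1 = -4p + 1
  Colleen's payoff from Y: p·4 + (1−p)·(-2) = 6p - 2
  -4p + 1 = 6p - 2  ⇒  -10p = -3  ⇒  p = 3/10.
Colleen's mix must leave Rowan indifferent between X and Y.
  Rowan's payoff from X: q·1 + (1−q)·(-3) = 4q - 3
  Rowan's payoff from Y: q·(-2) + (1−q)·2 = -4q + 2
  4q - 3 = -4q + 2  ⇒  8q = 5  ⇒  q = 5/8.

p = 3/10, q = 5/8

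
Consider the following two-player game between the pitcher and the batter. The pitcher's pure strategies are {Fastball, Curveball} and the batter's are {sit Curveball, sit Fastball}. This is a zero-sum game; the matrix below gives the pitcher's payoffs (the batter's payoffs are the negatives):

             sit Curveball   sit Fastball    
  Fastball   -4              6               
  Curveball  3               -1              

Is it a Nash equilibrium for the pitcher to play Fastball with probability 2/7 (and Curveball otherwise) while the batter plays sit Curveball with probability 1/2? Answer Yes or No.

Yes

Check the batter's indifference given the pitcher's mix p = 2/7:
  payoff from sit Curveball = -1; payoff from sit Fastball = -1 — equal.
Check the pitcher's indifference given the batter's mix q = 1/2:
  payoff from Fastball = 1; payoff from Curveball = 1 — equal.
Both players are indifferent, so neither can profitably deviate.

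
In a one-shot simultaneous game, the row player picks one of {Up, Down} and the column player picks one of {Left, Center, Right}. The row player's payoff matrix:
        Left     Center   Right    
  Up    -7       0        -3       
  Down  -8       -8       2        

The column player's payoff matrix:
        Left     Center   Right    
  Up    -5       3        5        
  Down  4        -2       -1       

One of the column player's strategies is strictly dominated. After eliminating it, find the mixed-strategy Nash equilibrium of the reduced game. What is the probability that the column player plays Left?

q = 5/6

The column player's strategy Center is strictly dominated by Right: 5 > 3 and -1 > -2. Eliminate Center.
The row player's indifference between Up and Down determines the column player's mixing probability q:
  the row player's payoff from Up: q·(-7) + (1−q)·(-3) = -4q - 3
  the row player's payoff from Down: q·(-8) + (1−q)·2 = -10q + 2
  -4q - 3 = -10q + 2  ⇒  6q = 5  ⇒  q = 5/6.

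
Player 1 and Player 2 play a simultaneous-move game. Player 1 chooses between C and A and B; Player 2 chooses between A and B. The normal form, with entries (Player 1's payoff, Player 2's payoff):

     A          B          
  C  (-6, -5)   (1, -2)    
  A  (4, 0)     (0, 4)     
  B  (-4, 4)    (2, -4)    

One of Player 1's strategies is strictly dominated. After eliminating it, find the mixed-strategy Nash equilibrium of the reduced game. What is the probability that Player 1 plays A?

Player 1's strategy C is strictly dominated by B: -4 > -6 and 2 > 1. Eliminate C.
Player 2's indifference between A and B determines Player 1's mixing probability p:
  Player 2's payoff from A: p·0 + (1−p)·4 = -4p + 4
  Player 2's payoff from B: p·4 + (1−p)·(-4) = 8p - 4
  -4p + 4 = 8p - 4  ⇒  -12p = -8  ⇒  p = 2/3.

p = 2/3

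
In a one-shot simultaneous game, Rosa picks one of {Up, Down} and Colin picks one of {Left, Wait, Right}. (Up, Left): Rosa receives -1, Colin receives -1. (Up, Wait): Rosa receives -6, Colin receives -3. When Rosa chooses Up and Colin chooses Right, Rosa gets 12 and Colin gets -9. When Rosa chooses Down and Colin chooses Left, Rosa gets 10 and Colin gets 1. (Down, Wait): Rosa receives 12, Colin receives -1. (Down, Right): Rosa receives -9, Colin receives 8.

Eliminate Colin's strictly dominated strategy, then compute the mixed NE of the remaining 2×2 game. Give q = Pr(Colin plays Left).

q = 21/32

Colin's strategy Wait is strictly dominated by Left: -1 > -3 and 1 > -1. Eliminate Wait.
Rosa's indifference between Up and Down determines Colin's mixing probability q:
  Rosa's expected payoff from Up: q·(-1) + (1−q)·12 = -13q + 12
  Rosa's expected payoff from Down: q·10 + (1−q)·(-9) = 19q - 9
  -13q + 12 = 19q - 9  ⇒  -32q = -21  ⇒  q = 21/32.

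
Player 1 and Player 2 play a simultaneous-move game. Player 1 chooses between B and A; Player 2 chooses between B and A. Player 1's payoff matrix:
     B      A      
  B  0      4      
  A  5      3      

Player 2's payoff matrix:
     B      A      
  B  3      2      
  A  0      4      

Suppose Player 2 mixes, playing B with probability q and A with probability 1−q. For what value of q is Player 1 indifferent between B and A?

q = 1/6

In a mixed equilibrium Player 1 is indifferent between B and A; this condition fixes q.
  Player 1's payoff to B: q·0 + (1−q)·4 = -4q + 4
  Player 1's payoff to A: q·5 + (1−q)·3 = 2q + 3
  -4q + 4 = 2q + 3  ⇒  -6q = -1  ⇒  q = 1/6.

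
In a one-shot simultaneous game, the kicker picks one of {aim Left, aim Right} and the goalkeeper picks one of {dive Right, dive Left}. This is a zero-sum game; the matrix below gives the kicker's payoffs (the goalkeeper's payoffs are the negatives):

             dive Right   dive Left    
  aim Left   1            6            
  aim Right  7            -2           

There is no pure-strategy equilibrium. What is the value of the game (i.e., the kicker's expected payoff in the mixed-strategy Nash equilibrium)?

v = 22/7

For the kicker to be willing to mix, the kicker must be indifferent between aim Left and aim Right, which pins down the goalkeeper's mix.
  the kicker's payoff to aim Left: q·1 + (1−q)·6 = -5q + 6
  the kicker's payoff to aim Right: q·7 + (1−q)·(-2) = 9q - 2
  -5q + 6 = 9q - 2  ⇒  -14q = -8  ⇒  q = 4/7.
The value is the kicker's expected payoff against this mix (using aim Left): (4/7)·1 + (3/7)·6 = 22/7.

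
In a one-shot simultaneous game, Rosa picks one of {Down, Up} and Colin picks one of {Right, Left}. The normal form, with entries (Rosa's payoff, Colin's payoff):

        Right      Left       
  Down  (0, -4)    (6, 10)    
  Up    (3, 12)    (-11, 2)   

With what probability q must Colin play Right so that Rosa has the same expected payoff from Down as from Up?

Colin's mix must leave Rosa indifferent between Down and Up.
  Rosa's payoff to Down: q·0 + (1−q)·6 = -6q + 6
  Rosa's payoff to Up: q·3 + (1−q)·(-11) = 14q - 11
  -6q + 6 = 14q - 11  ⇒  -20q = -17  ⇒  q = 17/20.

q = 17/20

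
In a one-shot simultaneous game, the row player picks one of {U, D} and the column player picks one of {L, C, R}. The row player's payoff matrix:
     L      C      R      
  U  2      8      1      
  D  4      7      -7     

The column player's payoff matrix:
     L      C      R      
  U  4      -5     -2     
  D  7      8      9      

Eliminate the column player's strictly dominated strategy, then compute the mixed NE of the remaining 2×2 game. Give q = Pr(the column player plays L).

The column player's strategy C is strictly dominated by R: -2 > -5 and 9 > 8. Eliminate C.
Set the row player's expected payoff from U equal to that from D:
  the row player's expected payoff from U: q·2 + (1−q)·1 = q + 1
  the row player's expected payoff from D: q·4 + (1−q)·(-7) = 11q - 7
  q + 1 = 11q - 7  ⇒  -10q = -8  ⇒  q = 4/5.

q = 4/5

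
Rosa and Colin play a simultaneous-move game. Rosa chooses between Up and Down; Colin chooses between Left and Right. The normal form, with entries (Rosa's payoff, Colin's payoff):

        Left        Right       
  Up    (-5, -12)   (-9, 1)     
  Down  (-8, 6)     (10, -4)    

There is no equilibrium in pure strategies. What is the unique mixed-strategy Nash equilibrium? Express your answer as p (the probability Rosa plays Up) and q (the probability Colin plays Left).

In a mixed equilibrium Colin is indifferent between Left and Right; this condition fixes p.
  Colin's expected payoff from Left: p·(-12) + (1−p)·6 = -18p + 6
  Colin's expected payoff from Right: p·1 + (1−p)·(-4) = 5p - 4
  -18p + 6 = 5p - 4  ⇒  -23p = -10  ⇒  p = 10/23.
In a mixed equilibrium Rosa is indifferent between Up and Down; this condition fixes q.
  Rosa's payoff from Up: q·(-5) + (1−q)·(-9) = 4q - 9
  Rosa's payoff from Down: q·(-8) + (1−q)·10 = -18q + 10
  4q - 9 = -18q + 10  ⇒  22q = 19  ⇒  q = 19/22.

p = 10/23, q = 19/22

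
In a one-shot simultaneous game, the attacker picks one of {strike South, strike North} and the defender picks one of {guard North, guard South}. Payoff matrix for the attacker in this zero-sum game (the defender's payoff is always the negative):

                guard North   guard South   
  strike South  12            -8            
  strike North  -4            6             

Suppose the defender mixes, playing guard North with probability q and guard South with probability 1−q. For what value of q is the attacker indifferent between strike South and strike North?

q = 7/15

The attacker's indifference between strike South and strike North determines the defender's mixing probability q:
  the attacker's expected payoff from strike South: q·12 + (1−q)·(-8) = 20q - 8
  the attacker's expected payoff from strike North: q·(-4) + (1−q)·6 = -10q + 6
  20q - 8 = -10q + 6  ⇒  30q = 14  ⇒  q = 7/15.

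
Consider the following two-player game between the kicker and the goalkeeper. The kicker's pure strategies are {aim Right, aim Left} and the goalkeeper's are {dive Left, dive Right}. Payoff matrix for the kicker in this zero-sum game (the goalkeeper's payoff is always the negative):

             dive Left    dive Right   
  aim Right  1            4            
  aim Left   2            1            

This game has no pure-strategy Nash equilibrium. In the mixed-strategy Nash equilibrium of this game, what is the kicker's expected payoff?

The kicker's indifference between aim Right and aim Left determines the goalkeeper's mixing probability q:
  the kicker's expected payoff from aim Right: q·1 + (1−q)·4 = -3q + 4
  the kicker's expected payoff from aim Left: q·2 + (1−q)·1 = q + 1
  -3q + 4 = q + 1  ⇒  -4q = -3  ⇒  q = 3/4.
At equilibrium the kicker is indifferent across rows, so the kicker's payoff equals the payoff from aim Right: (3/4)·1 + (1/4)·4 = 7/4.

7/4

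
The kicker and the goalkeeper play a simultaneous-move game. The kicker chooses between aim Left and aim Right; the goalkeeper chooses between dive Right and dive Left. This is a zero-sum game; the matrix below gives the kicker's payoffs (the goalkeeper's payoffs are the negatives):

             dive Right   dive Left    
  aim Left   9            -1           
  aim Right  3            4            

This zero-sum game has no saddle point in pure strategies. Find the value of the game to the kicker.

In a mixed equilibrium the kicker is indifferent between aim Left and aim Right; this condition fixes q.
  the kicker's expected payoff from aim Left: q·9 + (1−q)·(-1) = 10q - 1
  the kicker's expected payoff from aim Right: q·3 + (1−q)·4 = -q + 4
  10q - 1 = -q + 4  ⇒  11q = 5  ⇒  q = 5/11.
The value is the kicker's expected payoff against this mix (using aim Left): (5/11)·9 + (6/11)·(-1) = 39/11.

v = 39/11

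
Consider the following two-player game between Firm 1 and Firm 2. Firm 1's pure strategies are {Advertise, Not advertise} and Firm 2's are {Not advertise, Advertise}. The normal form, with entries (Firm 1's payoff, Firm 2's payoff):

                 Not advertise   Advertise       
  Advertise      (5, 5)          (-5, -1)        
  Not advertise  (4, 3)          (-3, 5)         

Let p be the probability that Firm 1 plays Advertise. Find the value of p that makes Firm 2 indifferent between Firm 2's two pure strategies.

In a mixed equilibrium Firm 2 is indifferent between Not advertise and Advertise; this condition fixes p.
  Firm 2's expected payoff from Not advertise: p·5 + (1−p)·3 = 2p + 3
  Firm 2's expected payoff from Advertise: p·(-1) + (1−p)·5 = -6p + 5
  2p + 3 = -6p + 5  ⇒  8p = 2  ⇒  p = 1/4.

p = 1/4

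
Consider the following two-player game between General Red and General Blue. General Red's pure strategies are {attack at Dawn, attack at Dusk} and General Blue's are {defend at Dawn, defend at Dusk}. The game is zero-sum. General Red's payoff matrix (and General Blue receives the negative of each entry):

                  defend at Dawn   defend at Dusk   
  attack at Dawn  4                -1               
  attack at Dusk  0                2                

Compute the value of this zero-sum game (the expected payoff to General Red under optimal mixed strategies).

v = 8/7

Set General Red's expected payoff from attack at Dawn equal to that from attack at Dusk:
  General Red's payoff to attack at Dawn: q·4 + (1−q)·(-1) = 5q - 1
  General Red's payoff to attack at Dusk: q·0 + (1−q)·2 = -2q + 2
  5q - 1 = -2q + 2  ⇒  7q = 3  ⇒  q = 3/7.
The value is General Red's expected payoff against this mix (using attack at Dawn): (3/7)·4 + (4/7)·(-1) = 8/7.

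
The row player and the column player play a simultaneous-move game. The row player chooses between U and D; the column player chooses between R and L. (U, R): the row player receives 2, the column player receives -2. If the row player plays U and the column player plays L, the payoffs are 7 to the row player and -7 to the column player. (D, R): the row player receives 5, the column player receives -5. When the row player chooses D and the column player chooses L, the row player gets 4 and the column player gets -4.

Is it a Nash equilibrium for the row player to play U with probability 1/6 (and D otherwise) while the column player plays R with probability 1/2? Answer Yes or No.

Yes

Check the column player's indifference given the row player's mix p = 1/6:
  payoff from R = -9/2; payoff from L = -9/2 — equal.
Check the row player's indifference given the column player's mix q = 1/2:
  payoff from U = 9/2; payoff from D = 9/2 — equal.
Both players are indifferent, so neither can profitably deviate.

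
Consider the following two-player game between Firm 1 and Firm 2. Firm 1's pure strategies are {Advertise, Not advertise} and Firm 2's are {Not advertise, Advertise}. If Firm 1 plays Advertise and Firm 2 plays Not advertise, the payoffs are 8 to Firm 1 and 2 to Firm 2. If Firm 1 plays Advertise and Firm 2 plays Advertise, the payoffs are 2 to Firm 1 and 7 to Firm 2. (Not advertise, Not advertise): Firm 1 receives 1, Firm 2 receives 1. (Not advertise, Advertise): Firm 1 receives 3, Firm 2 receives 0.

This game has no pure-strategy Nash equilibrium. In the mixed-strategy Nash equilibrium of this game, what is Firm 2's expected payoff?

7/6

Set Firm 2's expected payoff from Not advertise equal to that from Advertise:
  Firm 2's payoff to Not advertise: p·2 + (1−p)·1 = p + 1
  Firm 2's payoff to Advertise: p·7 + (1−p)·0 = 7p
  p + 1 = 7p  ⇒  -6p = -1  ⇒  p = 1/6.
At equilibrium Firm 2 is indifferent across columns, so Firm 2's payoff equals the payoff from Not advertise: (1/6)·2 + (5/6)·1 = 7/6.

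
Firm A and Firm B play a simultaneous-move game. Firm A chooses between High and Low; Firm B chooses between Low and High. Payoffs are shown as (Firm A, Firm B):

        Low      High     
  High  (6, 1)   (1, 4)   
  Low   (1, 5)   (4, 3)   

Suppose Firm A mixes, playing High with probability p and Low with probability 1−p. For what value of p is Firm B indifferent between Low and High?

p = 2/5

In a mixed equilibrium Firm B is indifferent between Low and High; this condition fixes p.
  Firm B's payoff to Low: p·1 + (1−p)·5 = -4p + 5
  Firm B's payoff to High: p·4 + (1−p)·3 = p + 3
  -4p + 5 = p + 3  ⇒  -5p = -2  ⇒  p = 2/5.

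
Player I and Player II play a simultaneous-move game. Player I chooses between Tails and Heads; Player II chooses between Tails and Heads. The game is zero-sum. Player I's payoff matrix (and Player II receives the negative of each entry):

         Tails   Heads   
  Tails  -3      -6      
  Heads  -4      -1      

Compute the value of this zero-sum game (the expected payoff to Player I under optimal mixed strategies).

For Player I to be willing to mix, Player I must be indifferent between Tails and Heads, which pins down Player II's mix.
  Player I's expected payoff from Tails: q·(-3) + (1−q)·(-6) = 3q - 6
  Player I's expected payoff from Heads: q·(-4) + (1−q)·(-1) = -3q - 1
  3q - 6 = -3q - 1  ⇒  6q = 5  ⇒  q = 5/6.
The value is Player I's expected payoff against this mix (using Tails): (5/6)·(-3) + (1/6)·(-6) = -7/2.

v = -7/2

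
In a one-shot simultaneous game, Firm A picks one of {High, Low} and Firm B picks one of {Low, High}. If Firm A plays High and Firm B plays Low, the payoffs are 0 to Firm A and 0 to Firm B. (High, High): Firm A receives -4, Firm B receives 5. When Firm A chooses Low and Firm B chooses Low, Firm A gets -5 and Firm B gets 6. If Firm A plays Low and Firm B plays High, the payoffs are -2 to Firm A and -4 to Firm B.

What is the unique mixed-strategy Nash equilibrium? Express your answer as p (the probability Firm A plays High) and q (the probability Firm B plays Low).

p = 2/3, q = 2/7

Firm A's mix must leave Firm B indifferent between Low and High.
  Firm B's payoff from Low: p·0 + (1−p)·6 = -6p + 6
  Firm B's payoff from High: p·5 + (1−p)·(-4) = 9p - 4
  -6p + 6 = 9p - 4  ⇒  -15p = -10  ⇒  p = 2/3.
Firm B's mix must leave Firm A indifferent between High and Low.
  Firm A's payoff to High: q·0 + (1−q)·(-4) = 4q - 4
  Firm A's payoff to Low: q·(-5) + (1−q)·(-2) = -3q - 2
  4q - 4 = -3q - 2  ⇒  7q = 2  ⇒  q = 2/7.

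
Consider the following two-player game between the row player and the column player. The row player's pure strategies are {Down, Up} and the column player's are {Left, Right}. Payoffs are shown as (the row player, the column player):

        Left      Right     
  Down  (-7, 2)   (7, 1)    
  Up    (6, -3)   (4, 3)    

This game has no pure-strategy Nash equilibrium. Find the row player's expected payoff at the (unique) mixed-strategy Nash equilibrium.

Set the row player's expected payoff from Down equal to that from Up:
  the row player's payoff to Down: q·(-7) + (1−q)·7 = -14q + 7
  the row player's payoff to Up: q·6 + (1−q)·4 = 2q + 4
  -14q + 7 = 2q + 4  ⇒  -16q = -3  ⇒  q = 3/16.
At equilibrium the row player is indifferent across rows, so the row player's payoff equals the payoff from Down: (3/16)·(-7) + (13/16)·7 = 35/8.

35/8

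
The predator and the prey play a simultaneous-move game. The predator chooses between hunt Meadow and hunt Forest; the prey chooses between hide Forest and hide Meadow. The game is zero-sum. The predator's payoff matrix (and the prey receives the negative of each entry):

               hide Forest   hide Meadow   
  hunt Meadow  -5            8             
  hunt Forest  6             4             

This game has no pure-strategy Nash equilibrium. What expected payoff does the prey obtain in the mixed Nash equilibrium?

The prey's indifference between hide Forest and hide Meadow determines the predator's mixing probability p:
  the prey's expected payoff from hide Forest: p·5 + (1−p)·(-6) = 11p - 6
  the prey's expected payoff from hide Meadow: p·(-8) + (1−p)·(-4) = -4p - 4
  11p - 6 = -4p - 4  ⇒  15p = 2  ⇒  p = 2/15.
At equilibrium the prey is indifferent across columns, so the prey's payoff equals the payoff from hide Forest: (2/15)·5 + (13/15)·(-6) = -68/15.

-68/15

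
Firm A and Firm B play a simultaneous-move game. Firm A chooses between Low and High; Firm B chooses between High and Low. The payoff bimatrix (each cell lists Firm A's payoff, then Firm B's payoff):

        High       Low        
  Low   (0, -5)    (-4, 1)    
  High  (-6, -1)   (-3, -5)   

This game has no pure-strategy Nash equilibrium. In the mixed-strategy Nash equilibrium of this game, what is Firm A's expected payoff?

Set Firm A's expected payoff from Low equal to that from High:
  Firm A's payoff to Low: q·0 + (1−q)·(-4) = 4q - 4
  Firm A's payoff to High: q·(-6) + (1−q)·(-3) = -3q - 3
  4q - 4 = -3q - 3  ⇒  7q = 1  ⇒  q = 1/7.
At equilibrium Firm A is indifferent across rows, so Firm A's payoff equals the payoff from Low: (1/7)·0 + (6/7)·(-4) = -24/7.

-24/7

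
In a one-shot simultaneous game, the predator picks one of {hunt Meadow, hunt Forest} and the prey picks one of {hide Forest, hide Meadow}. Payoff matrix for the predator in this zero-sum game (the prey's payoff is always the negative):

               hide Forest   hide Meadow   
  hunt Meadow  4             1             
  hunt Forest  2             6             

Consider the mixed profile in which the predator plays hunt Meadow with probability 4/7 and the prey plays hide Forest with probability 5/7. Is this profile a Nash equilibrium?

Yes

Check the prey's indifference given the predator's mix p = 4/7:
  payoff from hide Forest = -22/7; payoff from hide Meadow = -22/7 — equal.
Check the predator's indifference given the prey's mix q = 5/7:
  payoff from hunt Meadow = 22/7; payoff from hunt Forest = 22/7 — equal.
Both players are indifferent, so neither can profitably deviate.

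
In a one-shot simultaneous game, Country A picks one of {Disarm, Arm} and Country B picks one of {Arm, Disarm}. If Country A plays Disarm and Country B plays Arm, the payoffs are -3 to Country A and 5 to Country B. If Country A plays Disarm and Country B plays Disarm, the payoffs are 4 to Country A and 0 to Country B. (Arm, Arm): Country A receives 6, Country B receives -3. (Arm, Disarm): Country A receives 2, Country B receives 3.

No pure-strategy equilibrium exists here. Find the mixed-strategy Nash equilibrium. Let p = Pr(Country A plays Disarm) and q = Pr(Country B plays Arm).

For Country B to be willing to mix, Country B must be indifferent between Arm and Disarm, which pins down Country A's mix.
  Country B's expected payoff from Arm: p·5 + (1−p)·(-3) = 8p - 3
  Country B's expected payoff from Disarm: p·0 + (1−p)·3 = -3p + 3
  8p - 3 = -3p + 3  ⇒  11p = 6  ⇒  p = 6/11.
Country A's indifference between Disarm and Arm determines Country B's mixing probability q:
  Country A's expected payoff from Disarm: q·(-3) + (1−q)·4 = -7q + 4
  Country A's expected payoff from Arm: q·6 + (1−q)·2 = 4q + 2
  -7q + 4 = 4q + 2  ⇒  -11q = -2  ⇒  q = 2/11.

p = 6/11, q = 2/11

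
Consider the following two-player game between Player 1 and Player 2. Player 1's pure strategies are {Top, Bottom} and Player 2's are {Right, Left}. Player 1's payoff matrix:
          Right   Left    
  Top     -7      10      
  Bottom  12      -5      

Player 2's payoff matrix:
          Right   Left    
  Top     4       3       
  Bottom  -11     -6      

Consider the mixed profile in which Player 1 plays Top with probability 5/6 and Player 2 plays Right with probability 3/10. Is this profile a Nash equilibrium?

No

Given Player 2's mix q = 3/10, Player 1's payoff from Top is 49/10 but from Bottom is 1/10. Player 1 strictly prefers Top, so Player 1 would not mix.
So the proposed profile is not a Nash equilibrium.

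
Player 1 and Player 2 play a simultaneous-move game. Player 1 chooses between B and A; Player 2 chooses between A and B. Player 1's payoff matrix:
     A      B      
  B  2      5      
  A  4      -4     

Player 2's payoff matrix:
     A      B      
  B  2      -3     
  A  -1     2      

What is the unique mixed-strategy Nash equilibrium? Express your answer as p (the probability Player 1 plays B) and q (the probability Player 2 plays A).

p = 3/8, q = 9/11

In a mixed equilibrium Player 2 is indifferent between A and B; this condition fixes p.
  Player 2's payoff to A: p·2 + (1−p)·(-1) = 3p - 1
  Player 2's payoff to B: p·(-3) + (1−p)·2 = -5p + 2
  3p - 1 = -5p + 2  ⇒  8p = 3  ⇒  p = 3/8.
Set Player 1's expected payoff from B equal to that from A:
  Player 1's payoff to B: q·2 + (1−q)·5 = -3q + 5
  Player 1's payoff to A: q·4 + (1−q)·(-4) = 8q - 4
  -3q + 5 = 8q - 4  ⇒  -11q = -9  ⇒  q = 9/11.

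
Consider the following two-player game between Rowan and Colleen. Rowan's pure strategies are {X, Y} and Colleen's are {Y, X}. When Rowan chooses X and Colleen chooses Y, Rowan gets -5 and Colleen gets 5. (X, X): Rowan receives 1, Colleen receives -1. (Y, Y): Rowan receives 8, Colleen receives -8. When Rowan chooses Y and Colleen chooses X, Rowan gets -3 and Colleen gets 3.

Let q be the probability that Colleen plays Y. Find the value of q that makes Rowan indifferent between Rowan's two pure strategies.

Set Rowan's expected payoff from X equal to that from Y:
  Rowan's expected payoff from X: q·(-5) + (1−q)·1 = -6q + 1
  Rowan's expected payoff from Y: q·8 + (1−q)·(-3) = 11q - 3
  -6q + 1 = 11q - 3  ⇒  -17q = -4  ⇒  q = 4/17.

q = 4/17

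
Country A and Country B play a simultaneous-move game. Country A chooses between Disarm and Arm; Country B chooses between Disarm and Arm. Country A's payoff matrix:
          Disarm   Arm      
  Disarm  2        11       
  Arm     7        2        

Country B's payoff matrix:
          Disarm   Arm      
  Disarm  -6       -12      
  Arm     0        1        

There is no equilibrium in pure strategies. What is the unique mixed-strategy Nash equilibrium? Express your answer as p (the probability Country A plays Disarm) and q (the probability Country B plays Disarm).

Country A's mix must leave Country B indifferent between Disarm and Arm.
  Country B's payoff to Disarm: p·(-6) + (1−p)·0 = -6p
  Country B's payoff to Arm: p·(-12) + (1−p)·1 = -13p + 1
  -6p = -13p + 1  ⇒  7p = 1  ⇒  p = 1/7.
Country A's indifference between Disarm and Arm determines Country B's mixing probability q:
  Country A's payoff to Disarm: q·2 + (1−q)·11 = -9q + 11
  Country A's payoff to Arm: q·7 + (1−q)·2 = 5q + 2
  -9q + 11 = 5q + 2  ⇒  -14q = -9  ⇒  q = 9/14.

p = 1/7, q = 9/14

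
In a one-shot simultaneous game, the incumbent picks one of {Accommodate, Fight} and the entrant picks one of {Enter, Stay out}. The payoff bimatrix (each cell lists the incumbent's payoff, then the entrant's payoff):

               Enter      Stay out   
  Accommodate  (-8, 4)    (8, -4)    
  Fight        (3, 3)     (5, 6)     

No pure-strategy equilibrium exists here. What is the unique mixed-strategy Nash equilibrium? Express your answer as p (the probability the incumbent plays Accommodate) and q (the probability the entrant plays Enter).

p = 3/11, q = 3/14

For the entrant to be willing to mix, the entrant must be indifferent between Enter and Stay out, which pins down the incumbent's mix.
  the entrant's payoff from Enter: p·4 + (1−p)·3 = p + 3
  the entrant's payoff from Stay out: p·(-4) + (1−p)·6 = -10p + 6
  p + 3 = -10p + 6  ⇒  11p = 3  ⇒  p = 3/11.
In a mixed equilibrium the incumbent is indifferent between Accommodate and Fight; this condition fixes q.
  the incumbent's payoff to Accommodate: q·(-8) + (1−q)·8 = -16q + 8
  the incumbent's payoff to Fight: q·3 + (1−q)·5 = -2q + 5
  -16q + 8 = -2q + 5  ⇒  -14q = -3  ⇒  q = 3/14.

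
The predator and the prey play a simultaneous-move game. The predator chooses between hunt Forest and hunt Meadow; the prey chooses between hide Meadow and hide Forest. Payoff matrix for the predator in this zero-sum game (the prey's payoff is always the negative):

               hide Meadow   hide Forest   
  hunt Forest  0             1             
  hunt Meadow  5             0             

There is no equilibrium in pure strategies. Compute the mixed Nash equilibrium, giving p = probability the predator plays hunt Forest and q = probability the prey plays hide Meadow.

The predator's mix must leave the prey indifferent between hide Meadow and hide Forest.
  the prey's payoff from hide Meadow: p·0 + (1−p)·(-5) = 5p - 5
  the prey's payoff from hide Forest: p·(-1) + (1−p)·0 = -p
  5p - 5 = -p  ⇒  6p = 5  ⇒  p = 5/6.
In a mixed equilibrium the predator is indifferent between hunt Forest and hunt Meadow; this condition fixes q.
  the predator's expected payoff from hunt Forest: q·0 + (1−q)·1 = -q + 1
  the predator's expected payoff from hunt Meadow: q·5 + (1−q)·0 = 5q
  -q + 1 = 5q  ⇒  -6q = -1  ⇒  q = 1/6.

p = 5/6, q = 1/6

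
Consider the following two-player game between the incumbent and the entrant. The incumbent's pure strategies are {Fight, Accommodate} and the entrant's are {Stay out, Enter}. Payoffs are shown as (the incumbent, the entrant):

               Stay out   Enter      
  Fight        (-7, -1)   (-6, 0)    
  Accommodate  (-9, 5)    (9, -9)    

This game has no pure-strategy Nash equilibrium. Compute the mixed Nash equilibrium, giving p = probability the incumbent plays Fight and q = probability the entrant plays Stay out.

p = 14/15, q = 15/17

The incumbent's mix must leave the entrant indifferent between Stay out and Enter.
  the entrant's payoff to Stay out: p·(-1) + (1−p)·5 = -6p + 5
  the entrant's payoff to Enter: p·0 + (1−p)·(-9) = 9p - 9
  -6p + 5 = 9p - 9  ⇒  -15p = -14  ⇒  p = 14/15.
Set the incumbent's expected payoff from Fight equal to that from Accommodate:
  the incumbent's payoff from Fight: q·(-7) + (1−q)·(-6) = -q - 6
  the incumbent's payoff from Accommodate: q·(-9) + (1−q)·9 = -18q + 9
  -q - 6 = -18q + 9  ⇒  17q = 15  ⇒  q = 15/17.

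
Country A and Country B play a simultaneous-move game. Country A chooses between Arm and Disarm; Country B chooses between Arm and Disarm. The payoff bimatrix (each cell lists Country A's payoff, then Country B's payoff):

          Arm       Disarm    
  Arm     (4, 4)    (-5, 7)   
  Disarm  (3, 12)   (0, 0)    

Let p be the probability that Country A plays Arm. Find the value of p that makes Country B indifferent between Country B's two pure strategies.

p = 4/5

Set Country B's expected payoff from Arm equal to that from Disarm:
  Country B's payoff to Arm: p·4 + (1−p)·12 = -8p + 12
  Country B's payoff to Disarm: p·7 + (1−p)·0 = 7p
  -8p + 12 = 7p  ⇒  -15p = -12  ⇒  p = 4/5.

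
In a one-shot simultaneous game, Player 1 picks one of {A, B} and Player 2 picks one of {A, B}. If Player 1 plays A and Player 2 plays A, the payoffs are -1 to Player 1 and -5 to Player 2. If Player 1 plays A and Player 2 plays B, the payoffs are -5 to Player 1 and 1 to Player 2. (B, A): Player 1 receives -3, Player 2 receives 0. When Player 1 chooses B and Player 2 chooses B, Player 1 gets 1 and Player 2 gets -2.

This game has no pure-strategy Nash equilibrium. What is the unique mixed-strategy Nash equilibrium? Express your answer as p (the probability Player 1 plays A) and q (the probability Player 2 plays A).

Set Player 2's expected payoff from A equal to that from B:
  Player 2's payoff to A: p·(-5) + (1−p)·0 = -5p
  Player 2's payoff to B: p·1 + (1−p)·(-2) = 3p - 2
  -5p = 3p - 2  ⇒  -8p = -2  ⇒  p = 1/4.
Set Player 1's expected payoff from A equal to that from B:
  Player 1's payoff from A: q·(-1) + (1−q)·(-5) = 4q - 5
  Player 1's payoff from B: q·(-3) + (1−q)·1 = -4q + 1
  4q - 5 = -4q + 1  ⇒  8q = 6  ⇒  q = 3/4.

p = 1/4, q = 3/4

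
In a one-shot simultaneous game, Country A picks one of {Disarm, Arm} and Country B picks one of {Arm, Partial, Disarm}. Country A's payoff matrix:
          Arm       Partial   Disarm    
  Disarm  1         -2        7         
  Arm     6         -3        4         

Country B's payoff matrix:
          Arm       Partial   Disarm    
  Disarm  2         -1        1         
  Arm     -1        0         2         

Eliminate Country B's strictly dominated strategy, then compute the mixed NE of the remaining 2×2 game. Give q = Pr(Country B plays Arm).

Country B's strategy Partial is strictly dominated by Disarm: 1 > -1 and 2 > 0. Eliminate Partial.
For Country A to be willing to mix, Country A must be indifferent between Disarm and Arm, which pins down Country B's mix.
  Country A's payoff to Disarm: q·1 + (1−q)·7 = -6q + 7
  Country A's payoff to Arm: q·6 + (1−q)·4 = 2q + 4
  -6q + 7 = 2q + 4  ⇒  -8q = -3  ⇒  q = 3/8.

q = 3/8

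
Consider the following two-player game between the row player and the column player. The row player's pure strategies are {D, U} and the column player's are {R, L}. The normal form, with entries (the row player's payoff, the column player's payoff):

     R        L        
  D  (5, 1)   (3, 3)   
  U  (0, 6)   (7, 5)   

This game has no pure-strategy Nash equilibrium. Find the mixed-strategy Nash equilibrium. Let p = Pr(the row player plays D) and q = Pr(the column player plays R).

p = 1/3, q = 4/9

In a mixed equilibrium the column player is indifferent between R and L; this condition fixes p.
  the column player's expected payoff from R: p·1 + (1−p)·6 = -5p + 6
  the column player's expected payoff from L: p·3 + (1−p)·5 = -2p + 5
  -5p + 6 = -2p + 5  ⇒  -3p = -1  ⇒  p = 1/3.
In a mixed equilibrium the row player is indifferent between D and U; this condition fixes q.
  the row player's expected payoff from D: q·5 + (1−q)·3 = 2q + 3
  the row player's expected payoff from U: q·0 + (1−q)·7 = -7q + 7
  2q + 3 = -7q + 7  ⇒  9q = 4  ⇒  q = 4/9.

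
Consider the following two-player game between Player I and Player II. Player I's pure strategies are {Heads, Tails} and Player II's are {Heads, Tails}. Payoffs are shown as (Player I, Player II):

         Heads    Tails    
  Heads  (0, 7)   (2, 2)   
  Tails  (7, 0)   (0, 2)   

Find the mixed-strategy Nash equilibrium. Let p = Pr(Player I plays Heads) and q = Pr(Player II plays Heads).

In a mixed equilibrium Player II is indifferent between Heads and Tails; this condition fixes p.
  Player II's payoff to Heads: p·7 + (1−p)·0 = 7p
  Player II's payoff to Tails: p·2 + (1−p)·2 = 2
  7p = 2  ⇒  7p = 2  ⇒  p = 2/7.
In a mixed equilibrium Player I is indifferent between Heads and Tails; this condition fixes q.
  Player I's payoff from Heads: q·0 + (1−q)·2 = -2q + 2
  Player I's payoff from Tails: q·7 + (1−q)·0 = 7q
  -2q + 2 = 7q  ⇒  -9q = -2  ⇒  q = 2/9.

p = 2/7, q = 2/9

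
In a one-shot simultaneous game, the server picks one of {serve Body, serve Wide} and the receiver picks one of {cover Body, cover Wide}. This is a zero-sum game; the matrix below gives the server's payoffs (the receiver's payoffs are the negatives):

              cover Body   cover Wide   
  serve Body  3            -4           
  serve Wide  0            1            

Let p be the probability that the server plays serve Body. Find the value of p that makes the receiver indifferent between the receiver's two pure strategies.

The server's mix must leave the receiver indifferent between cover Body and cover Wide.
  the receiver's expected payoff from cover Body: p·(-3) + (1−p)·0 = -3p
  the receiver's expected payoff from cover Wide: p·4 + (1−p)·(-1) = 5p - 1
  -3p = 5p - 1  ⇒  -8p = -1  ⇒  p = 1/8.

p = 1/8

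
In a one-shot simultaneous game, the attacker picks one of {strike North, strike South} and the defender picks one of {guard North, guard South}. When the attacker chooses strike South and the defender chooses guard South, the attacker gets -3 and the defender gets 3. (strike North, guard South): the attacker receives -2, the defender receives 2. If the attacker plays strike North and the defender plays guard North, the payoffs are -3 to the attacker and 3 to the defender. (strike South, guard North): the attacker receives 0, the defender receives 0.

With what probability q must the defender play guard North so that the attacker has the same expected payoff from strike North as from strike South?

Set the attacker's expected payoff from strike North equal to that from strike South:
  the attacker's expected payoff from strike North: q·(-3) + (1−q)·(-2) = -q - 2
  the attacker's expected payoff from strike South: q·0 + (1−q)·(-3) = 3q - 3
  -q - 2 = 3q - 3  ⇒  -4q = -1  ⇒  q = 1/4.

q = 1/4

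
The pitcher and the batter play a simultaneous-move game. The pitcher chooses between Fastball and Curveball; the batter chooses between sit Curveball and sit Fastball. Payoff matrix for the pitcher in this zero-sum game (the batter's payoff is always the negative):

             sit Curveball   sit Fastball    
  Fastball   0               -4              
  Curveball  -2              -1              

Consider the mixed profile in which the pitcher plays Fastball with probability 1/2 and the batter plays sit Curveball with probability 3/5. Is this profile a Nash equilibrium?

No

Given the pitcher's mix p = 1/2, the batter's payoff from sit Curveball is 1 but from sit Fastball is 5/2. The batter strictly prefers sit Fastball, so the batter would not mix.
So the proposed profile is not a Nash equilibrium.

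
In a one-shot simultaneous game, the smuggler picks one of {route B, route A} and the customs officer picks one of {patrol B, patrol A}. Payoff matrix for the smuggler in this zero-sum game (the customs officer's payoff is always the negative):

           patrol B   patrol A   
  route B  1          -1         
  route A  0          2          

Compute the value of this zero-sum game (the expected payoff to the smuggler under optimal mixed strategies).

The customs officer's mix must leave the smuggler indifferent between route B and route A.
  the smuggler's payoff to route B: q·1 + (1−q)·(-1) = 2q - 1
  the smuggler's payoff to route A: q·0 + (1−q)·2 = -2q + 2
  2q - 1 = -2q + 2  ⇒  4q = 3  ⇒  q = 3/4.
The value is the smuggler's expected payoff against this mix (using route B): (3/4)·1 + (1/4)·(-1) = 1/2.

v = 1/2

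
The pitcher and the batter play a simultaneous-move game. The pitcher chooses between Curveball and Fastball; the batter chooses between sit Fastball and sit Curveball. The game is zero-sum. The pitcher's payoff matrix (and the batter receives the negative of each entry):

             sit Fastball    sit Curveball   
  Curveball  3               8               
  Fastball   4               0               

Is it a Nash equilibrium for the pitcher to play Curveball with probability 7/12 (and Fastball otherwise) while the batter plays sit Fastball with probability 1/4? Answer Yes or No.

Given the pitcher's mix p = 7/12, the batter's payoff from sit Fastball is -41/12 but from sit Curveball is -14/3. The batter strictly prefers sit Fastball, so the batter would not mix.
So the proposed profile is not a Nash equilibrium.

No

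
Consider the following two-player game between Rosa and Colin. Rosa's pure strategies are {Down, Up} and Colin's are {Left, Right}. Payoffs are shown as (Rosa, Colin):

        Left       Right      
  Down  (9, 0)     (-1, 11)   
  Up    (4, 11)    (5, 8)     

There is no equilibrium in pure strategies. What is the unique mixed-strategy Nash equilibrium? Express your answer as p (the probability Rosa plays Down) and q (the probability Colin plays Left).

p = 3/14, q = 6/11

Rosa's mix must leave Colin indifferent between Left and Right.
  Colin's expected payoff from Left: p·0 + (1−p)·11 = -11p + 11
  Colin's expected payoff from Right: p·11 + (1−p)·8 = 3p + 8
  -11p + 11 = 3p + 8  ⇒  -14p = -3  ⇒  p = 3/14.
Rosa's indifference between Down and Up determines Colin's mixing probability q:
  Rosa's expected payoff from Down: q·9 + (1−q)·(-1) = 10q - 1
  Rosa's expected payoff from Up: q·4 + (1−q)·5 = -q + 5
  10q - 1 = -q + 5  ⇒  11q = 6  ⇒  q = 6/11.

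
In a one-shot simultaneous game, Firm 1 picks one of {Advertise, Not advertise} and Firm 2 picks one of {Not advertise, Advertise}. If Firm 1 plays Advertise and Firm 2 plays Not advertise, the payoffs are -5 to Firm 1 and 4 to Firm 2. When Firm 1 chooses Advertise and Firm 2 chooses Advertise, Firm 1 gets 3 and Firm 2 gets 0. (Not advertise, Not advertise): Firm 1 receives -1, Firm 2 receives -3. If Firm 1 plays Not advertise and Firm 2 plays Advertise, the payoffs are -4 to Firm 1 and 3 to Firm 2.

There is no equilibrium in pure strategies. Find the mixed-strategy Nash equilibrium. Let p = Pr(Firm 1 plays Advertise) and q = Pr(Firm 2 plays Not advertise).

For Firm 2 to be willing to mix, Firm 2 must be indifferent between Not advertise and Advertise, which pins down Firm 1's mix.
  Firm 2's payoff to Not advertise: p·4 + (1−p)·(-3) = 7p - 3
  Firm 2's payoff to Advertise: p·0 + (1−p)·3 = -3p + 3
  7p - 3 = -3p + 3  ⇒  10p = 6  ⇒  p = 3/5.
Firm 2's mix must leave Firm 1 indifferent between Advertise and Not advertise.
  Firm 1's expected payoff from Advertise: q·(-5) + (1−q)·3 = -8q + 3
  Firm 1's expected payoff from Not advertise: q·(-1) + (1−q)·(-4) = 3q - 4
  -8q + 3 = 3q - 4  ⇒  -11q = -7  ⇒  q = 7/11.

p = 3/5, q = 7/11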